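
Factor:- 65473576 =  -2^3* 7^1 * 1169171^1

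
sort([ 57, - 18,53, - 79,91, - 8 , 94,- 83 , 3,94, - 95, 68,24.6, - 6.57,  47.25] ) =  [ - 95, - 83, - 79, - 18 ,-8 ,- 6.57 , 3, 24.6, 47.25, 53,  57,68, 91,94, 94 ] 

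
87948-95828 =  - 7880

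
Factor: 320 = 2^6 * 5^1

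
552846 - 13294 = 539552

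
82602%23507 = 12081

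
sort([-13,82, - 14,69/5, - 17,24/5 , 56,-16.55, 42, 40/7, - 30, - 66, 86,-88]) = [-88, - 66, - 30,-17,  -  16.55, - 14 ,-13,24/5,40/7, 69/5,  42, 56,82,86]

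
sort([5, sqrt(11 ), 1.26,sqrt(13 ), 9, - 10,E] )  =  [- 10, 1.26,E, sqrt( 11 ),sqrt( 13 ),  5,9] 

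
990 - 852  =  138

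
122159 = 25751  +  96408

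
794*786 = 624084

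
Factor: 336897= 3^2*11^1*41^1*83^1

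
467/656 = 467/656 = 0.71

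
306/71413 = 306/71413  =  0.00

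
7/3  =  7/3 =2.33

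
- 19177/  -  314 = 61 + 23/314=61.07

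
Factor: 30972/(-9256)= -2^( -1) *3^1*13^( - 1)*29^1 =- 87/26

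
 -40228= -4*10057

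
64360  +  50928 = 115288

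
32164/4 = 8041 = 8041.00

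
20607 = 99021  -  78414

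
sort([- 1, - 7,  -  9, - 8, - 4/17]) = [ - 9, - 8, - 7,-1, - 4/17]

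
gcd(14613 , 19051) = 1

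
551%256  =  39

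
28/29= 28/29 = 0.97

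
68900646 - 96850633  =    -  27949987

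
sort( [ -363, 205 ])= [-363,205]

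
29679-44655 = - 14976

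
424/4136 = 53/517 = 0.10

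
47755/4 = 47755/4 =11938.75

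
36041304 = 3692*9762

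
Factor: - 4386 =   -  2^1 * 3^1 * 17^1*43^1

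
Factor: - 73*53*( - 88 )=340472 =2^3*11^1*53^1*73^1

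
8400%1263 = 822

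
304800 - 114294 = 190506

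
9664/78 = 123 + 35/39 = 123.90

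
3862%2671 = 1191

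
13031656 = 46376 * 281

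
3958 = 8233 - 4275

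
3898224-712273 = 3185951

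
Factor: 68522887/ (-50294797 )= -7^(- 1)*79^(-1)*103^( - 1)*883^( - 1 )*68522887^1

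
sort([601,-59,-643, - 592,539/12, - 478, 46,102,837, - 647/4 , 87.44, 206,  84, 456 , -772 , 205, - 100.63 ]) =[ - 772, - 643, - 592, - 478, - 647/4,-100.63, - 59, 539/12 , 46, 84, 87.44, 102,205,206, 456,601, 837]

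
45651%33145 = 12506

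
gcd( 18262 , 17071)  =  397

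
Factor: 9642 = 2^1*3^1*1607^1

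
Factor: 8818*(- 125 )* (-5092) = 5612657000 = 2^3 * 5^3*19^1*67^1*4409^1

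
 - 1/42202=-1/42202 = - 0.00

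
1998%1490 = 508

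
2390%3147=2390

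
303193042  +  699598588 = 1002791630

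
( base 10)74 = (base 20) 3e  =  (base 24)32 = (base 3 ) 2202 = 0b1001010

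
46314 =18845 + 27469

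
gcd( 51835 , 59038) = 7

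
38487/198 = 194 + 25/66 = 194.38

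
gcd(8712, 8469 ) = 9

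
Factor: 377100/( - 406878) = -2^1*3^1 * 5^2*17^( - 1)*419^1*3989^( - 1 )= - 62850/67813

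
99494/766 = 49747/383 = 129.89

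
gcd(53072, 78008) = 8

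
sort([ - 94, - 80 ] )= [-94, - 80]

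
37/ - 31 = - 37/31 = -1.19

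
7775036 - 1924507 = 5850529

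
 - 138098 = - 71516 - 66582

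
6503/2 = 6503/2 = 3251.50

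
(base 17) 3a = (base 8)75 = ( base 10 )61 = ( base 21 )2J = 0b111101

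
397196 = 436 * 911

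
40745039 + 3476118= 44221157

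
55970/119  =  55970/119 = 470.34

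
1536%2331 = 1536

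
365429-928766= - 563337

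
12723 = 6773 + 5950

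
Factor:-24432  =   - 2^4*3^1*509^1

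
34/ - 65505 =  - 1 + 65471/65505 = -0.00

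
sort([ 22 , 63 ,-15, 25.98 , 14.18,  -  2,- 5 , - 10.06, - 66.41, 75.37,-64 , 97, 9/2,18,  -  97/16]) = [  -  66.41 , - 64, - 15, - 10.06, - 97/16 ,-5, - 2, 9/2,  14.18, 18, 22,  25.98, 63, 75.37, 97 ] 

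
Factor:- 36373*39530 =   -  2^1*5^1 *59^1*67^1 * 36373^1= - 1437824690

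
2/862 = 1/431 = 0.00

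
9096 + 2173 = 11269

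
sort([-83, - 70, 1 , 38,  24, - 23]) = [-83, - 70, - 23,1, 24,  38]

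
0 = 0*7871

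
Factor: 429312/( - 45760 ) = -2^2* 3^1*5^(  -  1)*11^( - 1)*43^1 = - 516/55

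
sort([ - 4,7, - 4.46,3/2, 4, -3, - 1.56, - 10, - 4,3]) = [ - 10, - 4.46,- 4, - 4, - 3, - 1.56,  3/2,  3, 4,  7 ] 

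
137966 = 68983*2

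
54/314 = 27/157 = 0.17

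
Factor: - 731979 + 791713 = 2^1  *29867^1=59734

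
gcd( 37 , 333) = 37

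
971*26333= 25569343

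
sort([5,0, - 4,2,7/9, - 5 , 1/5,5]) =[ - 5, - 4,  0,1/5, 7/9,2,5,5]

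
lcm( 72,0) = 0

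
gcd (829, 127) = 1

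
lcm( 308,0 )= 0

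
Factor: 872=2^3*109^1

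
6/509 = 6/509 = 0.01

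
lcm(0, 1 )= 0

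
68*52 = 3536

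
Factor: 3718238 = 2^1*1859119^1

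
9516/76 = 125+4/19=125.21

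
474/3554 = 237/1777 = 0.13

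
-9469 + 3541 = -5928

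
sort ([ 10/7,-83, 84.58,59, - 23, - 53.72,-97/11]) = [-83,-53.72,-23, - 97/11 , 10/7,59,84.58 ]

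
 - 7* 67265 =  - 470855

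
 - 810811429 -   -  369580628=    - 441230801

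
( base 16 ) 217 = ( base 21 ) 14A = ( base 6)2251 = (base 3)201211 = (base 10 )535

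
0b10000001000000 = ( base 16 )2040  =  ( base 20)10CG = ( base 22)H16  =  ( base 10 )8256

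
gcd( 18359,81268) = 11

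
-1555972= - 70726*22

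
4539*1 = 4539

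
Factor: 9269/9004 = 2^( - 2)*13^1*23^1*31^1*2251^( - 1 )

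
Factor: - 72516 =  - 2^2 *3^1*6043^1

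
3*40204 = 120612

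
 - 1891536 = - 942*2008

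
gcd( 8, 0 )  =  8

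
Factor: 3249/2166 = 2^( - 1)*3^1 = 3/2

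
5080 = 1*5080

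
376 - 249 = 127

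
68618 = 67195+1423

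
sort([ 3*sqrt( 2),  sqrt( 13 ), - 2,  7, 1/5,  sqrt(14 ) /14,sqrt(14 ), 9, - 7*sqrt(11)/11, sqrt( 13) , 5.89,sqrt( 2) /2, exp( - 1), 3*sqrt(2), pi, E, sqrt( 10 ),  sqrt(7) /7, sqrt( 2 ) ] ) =[ - 7*sqrt(11)/11, - 2,1/5,  sqrt( 14)/14,exp (-1),  sqrt ( 7 )/7, sqrt (2)/2, sqrt( 2), E, pi,sqrt(10 ), sqrt( 13 ),sqrt(13 ),sqrt( 14),3*sqrt( 2) , 3*sqrt(2),5.89,7,9] 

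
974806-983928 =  - 9122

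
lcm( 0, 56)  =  0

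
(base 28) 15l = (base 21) 230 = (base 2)1110110001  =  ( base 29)13h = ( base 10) 945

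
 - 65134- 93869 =-159003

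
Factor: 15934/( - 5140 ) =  - 31/10 = - 2^( - 1)* 5^(-1 )*31^1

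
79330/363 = 79330/363 = 218.54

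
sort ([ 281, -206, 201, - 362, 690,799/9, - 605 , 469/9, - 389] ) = [ - 605, - 389, -362, - 206,469/9 , 799/9 , 201, 281, 690]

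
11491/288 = 39 + 259/288 = 39.90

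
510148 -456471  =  53677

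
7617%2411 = 384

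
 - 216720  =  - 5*43344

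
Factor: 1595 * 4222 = 6734090=2^1*5^1 *11^1*29^1 * 2111^1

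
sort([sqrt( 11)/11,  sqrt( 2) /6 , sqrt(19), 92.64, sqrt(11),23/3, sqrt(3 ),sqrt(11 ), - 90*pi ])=[-90* pi, sqrt(2) /6, sqrt (11 ) /11, sqrt( 3), sqrt( 11 ), sqrt( 11), sqrt( 19), 23/3, 92.64 ] 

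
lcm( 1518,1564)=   51612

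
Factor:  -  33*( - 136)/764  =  1122/191  =  2^1*3^1*11^1* 17^1*191^( - 1) 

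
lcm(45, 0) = 0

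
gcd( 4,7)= 1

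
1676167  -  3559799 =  - 1883632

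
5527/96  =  57  +  55/96 = 57.57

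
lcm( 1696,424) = 1696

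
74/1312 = 37/656 = 0.06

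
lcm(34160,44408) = 444080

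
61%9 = 7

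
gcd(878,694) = 2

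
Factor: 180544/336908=2^4*7^1*11^(  -  1)*19^( - 1) = 112/209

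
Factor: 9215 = 5^1*19^1*97^1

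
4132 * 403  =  1665196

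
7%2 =1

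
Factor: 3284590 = 2^1*5^1*503^1*653^1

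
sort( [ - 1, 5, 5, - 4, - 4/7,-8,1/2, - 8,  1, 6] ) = [  -  8,-8,  -  4,  -  1, - 4/7, 1/2,1, 5,5, 6]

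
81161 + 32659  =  113820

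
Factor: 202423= 13^1*23^1*677^1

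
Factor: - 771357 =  - 3^1*223^1*1153^1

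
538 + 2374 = 2912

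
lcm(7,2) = 14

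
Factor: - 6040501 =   -  127^1 * 47563^1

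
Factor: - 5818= - 2^1* 2909^1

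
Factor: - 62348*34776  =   - 2^5*3^3*7^1*11^1*13^1 *23^1 *109^1=- 2168214048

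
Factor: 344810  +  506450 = 851260 = 2^2 * 5^1  *31^1 * 1373^1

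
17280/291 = 5760/97 = 59.38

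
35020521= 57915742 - 22895221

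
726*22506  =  16339356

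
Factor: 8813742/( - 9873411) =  - 2937914/3291137 = - 2^1 * 7^1*209851^1*3291137^( - 1) 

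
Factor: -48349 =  - 7^1*6907^1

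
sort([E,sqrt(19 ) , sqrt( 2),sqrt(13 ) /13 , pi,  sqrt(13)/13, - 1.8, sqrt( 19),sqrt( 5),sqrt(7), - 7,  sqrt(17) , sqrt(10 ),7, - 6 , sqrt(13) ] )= [ - 7 , - 6, - 1.8 , sqrt(13) /13,sqrt( 13 )/13,sqrt( 2), sqrt ( 5),sqrt(7), E , pi,sqrt( 10), sqrt(13), sqrt(17),  sqrt(19),sqrt( 19 ),7 ] 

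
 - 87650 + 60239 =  - 27411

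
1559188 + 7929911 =9489099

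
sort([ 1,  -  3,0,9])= [ - 3,0,  1,  9 ]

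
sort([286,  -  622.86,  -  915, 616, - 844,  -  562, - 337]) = [ - 915, - 844, - 622.86,  -  562, - 337,286 , 616] 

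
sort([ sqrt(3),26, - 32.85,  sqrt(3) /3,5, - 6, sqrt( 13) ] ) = [ - 32.85, - 6,sqrt( 3)/3,sqrt( 3),sqrt(13),5,26] 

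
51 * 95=4845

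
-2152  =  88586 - 90738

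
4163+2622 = 6785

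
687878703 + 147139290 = 835017993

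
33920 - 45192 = -11272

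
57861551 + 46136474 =103998025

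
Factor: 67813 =17^1 * 3989^1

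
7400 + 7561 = 14961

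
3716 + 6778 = 10494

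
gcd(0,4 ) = 4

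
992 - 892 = 100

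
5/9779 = 5/9779  =  0.00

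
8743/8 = 8743/8 = 1092.88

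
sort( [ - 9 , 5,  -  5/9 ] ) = [ - 9, - 5/9, 5] 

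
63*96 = 6048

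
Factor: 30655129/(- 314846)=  - 2^(  -  1)*7^(-1) * 37^1 * 43^ (- 1)*523^(-1)*828517^1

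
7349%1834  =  13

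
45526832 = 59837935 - 14311103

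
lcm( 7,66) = 462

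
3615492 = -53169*(-68) 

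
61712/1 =61712 = 61712.00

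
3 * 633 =1899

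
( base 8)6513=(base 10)3403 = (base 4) 311023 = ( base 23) 69M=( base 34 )2w3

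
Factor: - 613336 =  - 2^3*76667^1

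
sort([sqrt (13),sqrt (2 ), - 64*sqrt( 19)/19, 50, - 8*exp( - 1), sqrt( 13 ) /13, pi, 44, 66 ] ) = [ - 64*sqrt(19)/19 , - 8*exp( - 1), sqrt(13 ) /13 , sqrt ( 2), pi,  sqrt ( 13 ), 44, 50,66 ]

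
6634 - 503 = 6131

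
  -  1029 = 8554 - 9583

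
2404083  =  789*3047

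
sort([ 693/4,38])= [ 38, 693/4] 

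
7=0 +7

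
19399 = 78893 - 59494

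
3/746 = 3/746 = 0.00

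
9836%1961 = 31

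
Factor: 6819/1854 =2^ (  -  1)*3^ (-1 ) * 103^( -1 )*2273^1=2273/618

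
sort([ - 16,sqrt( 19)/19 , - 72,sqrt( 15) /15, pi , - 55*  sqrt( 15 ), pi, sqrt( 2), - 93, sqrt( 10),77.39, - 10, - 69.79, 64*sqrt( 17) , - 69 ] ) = [ - 55  *  sqrt( 15 ), -93, -72,-69.79 , - 69, - 16, - 10, sqrt( 19)/19,sqrt( 15)/15,sqrt (2 ), pi, pi, sqrt( 10 ) , 77.39,64*sqrt( 17)]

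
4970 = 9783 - 4813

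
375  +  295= 670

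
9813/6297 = 3271/2099 = 1.56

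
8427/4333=1+4094/4333 = 1.94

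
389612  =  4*97403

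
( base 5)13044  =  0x400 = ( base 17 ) 394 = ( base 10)1024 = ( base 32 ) 100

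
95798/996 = 47899/498=96.18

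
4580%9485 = 4580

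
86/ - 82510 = - 43/41255 = - 0.00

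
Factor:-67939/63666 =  - 2^( - 1)*3^(  -  5) *131^( - 1)*67939^1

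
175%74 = 27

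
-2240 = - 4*560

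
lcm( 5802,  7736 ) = 23208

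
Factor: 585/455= 9/7 = 3^2*7^ (-1)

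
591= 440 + 151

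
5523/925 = 5523/925 = 5.97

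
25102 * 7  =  175714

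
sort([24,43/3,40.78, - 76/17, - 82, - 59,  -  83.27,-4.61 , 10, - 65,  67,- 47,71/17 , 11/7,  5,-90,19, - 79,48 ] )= [ - 90  , - 83.27 , - 82, - 79,-65, - 59, - 47,-4.61, - 76/17 , 11/7,71/17,  5,10,  43/3,19,24,40.78,48, 67]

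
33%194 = 33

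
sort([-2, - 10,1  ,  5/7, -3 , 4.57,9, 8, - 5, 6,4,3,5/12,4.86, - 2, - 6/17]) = [  -  10, - 5, - 3,  -  2, - 2, - 6/17,5/12,5/7,1,3, 4, 4.57, 4.86,6,8,9 ] 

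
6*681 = 4086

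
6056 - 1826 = 4230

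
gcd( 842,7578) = 842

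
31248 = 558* 56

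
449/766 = 449/766 = 0.59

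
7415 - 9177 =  - 1762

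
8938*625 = 5586250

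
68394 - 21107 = 47287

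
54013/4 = 54013/4 = 13503.25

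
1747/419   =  1747/419  =  4.17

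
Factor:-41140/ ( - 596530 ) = 2^1*29^( - 1) = 2/29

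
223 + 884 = 1107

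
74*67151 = 4969174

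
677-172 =505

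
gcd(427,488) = 61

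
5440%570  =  310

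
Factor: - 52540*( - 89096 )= 2^5*5^1*7^1 * 37^2 * 43^1*71^1 = 4681103840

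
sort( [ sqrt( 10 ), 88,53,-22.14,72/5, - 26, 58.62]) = [ - 26,-22.14, sqrt( 10),72/5,53 , 58.62,88] 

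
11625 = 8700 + 2925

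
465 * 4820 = 2241300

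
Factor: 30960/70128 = 215/487 = 5^1*43^1*487^( - 1) 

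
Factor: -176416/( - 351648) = 149/297 = 3^( - 3 )*11^( - 1)*149^1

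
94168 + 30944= 125112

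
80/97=80/97 = 0.82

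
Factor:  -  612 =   -  2^2 *3^2 * 17^1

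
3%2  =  1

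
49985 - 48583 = 1402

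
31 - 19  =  12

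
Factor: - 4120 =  - 2^3*5^1*103^1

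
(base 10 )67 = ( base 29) 29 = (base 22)31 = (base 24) 2j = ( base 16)43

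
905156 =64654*14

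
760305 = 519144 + 241161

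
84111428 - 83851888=259540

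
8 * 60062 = 480496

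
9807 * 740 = 7257180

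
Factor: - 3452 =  - 2^2*863^1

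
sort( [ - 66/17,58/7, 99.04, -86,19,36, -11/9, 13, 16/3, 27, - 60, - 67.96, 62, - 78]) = [  -  86, - 78, - 67.96, - 60, - 66/17, - 11/9, 16/3, 58/7,13, 19,27, 36,62,  99.04 ] 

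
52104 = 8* 6513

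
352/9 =39 + 1/9 = 39.11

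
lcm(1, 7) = 7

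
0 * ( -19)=0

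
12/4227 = 4/1409= 0.00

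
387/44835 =129/14945= 0.01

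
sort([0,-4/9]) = [-4/9, 0 ]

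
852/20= 42  +  3/5 = 42.60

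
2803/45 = 62 + 13/45 = 62.29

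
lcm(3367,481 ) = 3367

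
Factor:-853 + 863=10 = 2^1*5^1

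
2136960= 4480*477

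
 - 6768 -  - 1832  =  -4936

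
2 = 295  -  293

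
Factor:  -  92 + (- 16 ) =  - 108 =- 2^2*3^3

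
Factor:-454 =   -  2^1*227^1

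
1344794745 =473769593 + 871025152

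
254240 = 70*3632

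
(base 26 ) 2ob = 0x7C3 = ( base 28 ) 2ER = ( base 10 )1987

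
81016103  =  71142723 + 9873380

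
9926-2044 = 7882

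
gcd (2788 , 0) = 2788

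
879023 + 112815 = 991838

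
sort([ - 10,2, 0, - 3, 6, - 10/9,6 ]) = [ -10,  -  3 ,-10/9, 0 , 2,6,6 ]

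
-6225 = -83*75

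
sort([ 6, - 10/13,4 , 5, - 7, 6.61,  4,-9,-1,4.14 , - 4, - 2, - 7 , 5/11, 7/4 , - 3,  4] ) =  [ - 9, - 7, - 7,-4, - 3, - 2, -1, - 10/13, 5/11,7/4,4,4, 4,4.14,5,6,6.61 ] 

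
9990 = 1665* 6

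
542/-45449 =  -1  +  44907/45449 = - 0.01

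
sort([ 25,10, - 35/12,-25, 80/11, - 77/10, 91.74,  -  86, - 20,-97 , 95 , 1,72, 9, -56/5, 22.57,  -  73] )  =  [  -  97, - 86, - 73,-25,-20, - 56/5, -77/10,  -  35/12 , 1, 80/11, 9, 10, 22.57,  25  ,  72,91.74, 95 ]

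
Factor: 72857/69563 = 13^( - 1 )*41^1 * 1777^1*5351^( - 1)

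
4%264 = 4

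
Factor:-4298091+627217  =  -2^1*577^1*3181^1  =  - 3670874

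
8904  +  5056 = 13960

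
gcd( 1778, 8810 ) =2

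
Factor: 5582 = 2^1 * 2791^1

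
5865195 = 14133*415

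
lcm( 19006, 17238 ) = 741234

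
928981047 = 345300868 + 583680179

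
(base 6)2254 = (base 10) 538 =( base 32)gq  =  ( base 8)1032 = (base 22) 12A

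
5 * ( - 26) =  - 130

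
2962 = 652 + 2310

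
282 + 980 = 1262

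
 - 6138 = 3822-9960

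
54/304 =27/152 =0.18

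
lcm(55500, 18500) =55500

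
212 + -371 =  - 159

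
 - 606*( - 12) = 7272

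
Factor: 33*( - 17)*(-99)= 55539=3^3*11^2*17^1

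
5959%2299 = 1361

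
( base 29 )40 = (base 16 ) 74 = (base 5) 431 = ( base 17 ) 6e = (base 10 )116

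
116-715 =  - 599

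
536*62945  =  33738520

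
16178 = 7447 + 8731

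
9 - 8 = 1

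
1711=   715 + 996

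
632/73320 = 79/9165=0.01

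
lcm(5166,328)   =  20664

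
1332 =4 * 333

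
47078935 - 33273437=13805498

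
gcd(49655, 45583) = 1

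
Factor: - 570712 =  - 2^3*71339^1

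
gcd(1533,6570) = 219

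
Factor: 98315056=2^4*7^1*277^1*3169^1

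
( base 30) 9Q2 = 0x22b2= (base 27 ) C4Q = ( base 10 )8882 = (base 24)FA2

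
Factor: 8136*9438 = 2^4  *3^3 *11^2*  13^1*113^1=76787568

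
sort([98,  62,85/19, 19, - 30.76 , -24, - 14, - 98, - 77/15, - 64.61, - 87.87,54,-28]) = [ - 98,- 87.87 , - 64.61, - 30.76,-28, - 24, - 14 , - 77/15, 85/19,  19, 54,62, 98] 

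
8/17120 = 1/2140  =  0.00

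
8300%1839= 944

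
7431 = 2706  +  4725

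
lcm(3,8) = 24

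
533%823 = 533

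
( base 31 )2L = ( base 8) 123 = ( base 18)4B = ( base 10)83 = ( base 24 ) 3b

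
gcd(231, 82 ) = 1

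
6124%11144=6124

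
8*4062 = 32496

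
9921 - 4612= 5309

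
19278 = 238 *81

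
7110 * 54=383940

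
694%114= 10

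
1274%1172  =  102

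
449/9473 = 449/9473=0.05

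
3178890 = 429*7410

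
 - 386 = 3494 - 3880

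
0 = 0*956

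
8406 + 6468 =14874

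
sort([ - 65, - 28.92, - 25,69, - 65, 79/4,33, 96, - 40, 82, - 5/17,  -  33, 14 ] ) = [ - 65, - 65, -40, - 33, - 28.92, - 25, - 5/17 , 14, 79/4, 33, 69,82 , 96] 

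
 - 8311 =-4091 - 4220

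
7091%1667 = 423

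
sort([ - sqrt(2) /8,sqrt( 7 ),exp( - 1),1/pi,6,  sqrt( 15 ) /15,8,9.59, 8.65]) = [ - sqrt( 2 ) /8,  sqrt( 15 ) /15,1/pi,exp( - 1) , sqrt( 7),6,8 , 8.65,9.59 ]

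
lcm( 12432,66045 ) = 1056720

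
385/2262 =385/2262 = 0.17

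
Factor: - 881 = - 881^1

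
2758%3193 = 2758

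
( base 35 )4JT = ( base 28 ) 73m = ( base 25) 8nj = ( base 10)5594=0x15DA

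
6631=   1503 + 5128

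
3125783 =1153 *2711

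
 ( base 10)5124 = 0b1010000000100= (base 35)46e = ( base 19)E3D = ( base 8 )12004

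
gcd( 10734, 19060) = 2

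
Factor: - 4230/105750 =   -  5^( - 2 )  =  - 1/25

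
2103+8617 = 10720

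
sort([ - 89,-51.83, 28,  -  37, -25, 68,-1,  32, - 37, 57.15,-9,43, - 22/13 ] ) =[ - 89,- 51.83, - 37,-37, - 25,  -  9,  -  22/13,-1, 28, 32,43 , 57.15,68]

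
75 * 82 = 6150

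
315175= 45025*7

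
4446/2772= 247/154=1.60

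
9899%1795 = 924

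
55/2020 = 11/404 = 0.03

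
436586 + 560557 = 997143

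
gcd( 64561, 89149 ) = 1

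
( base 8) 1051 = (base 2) 1000101001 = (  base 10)553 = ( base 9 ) 674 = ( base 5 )4203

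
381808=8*47726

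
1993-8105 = -6112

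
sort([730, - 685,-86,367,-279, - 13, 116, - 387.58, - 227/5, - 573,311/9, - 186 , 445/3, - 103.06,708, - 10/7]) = [ - 685,-573, - 387.58, - 279, -186,-103.06, - 86, - 227/5, - 13,  -  10/7, 311/9,116,445/3,367,708, 730 ] 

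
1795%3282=1795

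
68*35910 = 2441880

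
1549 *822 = 1273278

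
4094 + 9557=13651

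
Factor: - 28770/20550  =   - 7/5 = - 5^( - 1)*7^1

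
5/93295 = 1/18659=0.00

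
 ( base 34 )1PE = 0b11111100100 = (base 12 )1204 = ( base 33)1s7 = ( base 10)2020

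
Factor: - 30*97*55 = -2^1*3^1 * 5^2*11^1*97^1 = - 160050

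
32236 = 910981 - 878745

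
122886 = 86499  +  36387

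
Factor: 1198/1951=2^1* 599^1 * 1951^( - 1)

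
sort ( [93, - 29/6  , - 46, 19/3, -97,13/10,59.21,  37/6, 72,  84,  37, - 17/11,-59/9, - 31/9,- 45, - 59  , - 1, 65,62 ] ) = [ - 97, - 59, - 46, - 45, - 59/9, - 29/6 , - 31/9,-17/11 , - 1,13/10, 37/6 , 19/3,37 , 59.21, 62, 65, 72, 84,  93] 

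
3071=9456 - 6385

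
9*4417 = 39753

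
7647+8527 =16174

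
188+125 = 313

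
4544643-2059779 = 2484864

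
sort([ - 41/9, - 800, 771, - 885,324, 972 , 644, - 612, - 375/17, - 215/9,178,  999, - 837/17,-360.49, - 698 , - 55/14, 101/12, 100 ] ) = [ - 885 ,- 800, - 698,  -  612 , - 360.49, - 837/17 , - 215/9, - 375/17, - 41/9 , - 55/14 , 101/12, 100,178 , 324,  644,771,972, 999]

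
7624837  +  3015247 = 10640084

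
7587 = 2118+5469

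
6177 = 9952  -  3775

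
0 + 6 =6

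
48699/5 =48699/5  =  9739.80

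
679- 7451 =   -  6772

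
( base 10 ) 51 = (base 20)2b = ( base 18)2f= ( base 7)102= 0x33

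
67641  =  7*9663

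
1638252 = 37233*44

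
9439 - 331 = 9108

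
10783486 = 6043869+4739617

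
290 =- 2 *( - 145)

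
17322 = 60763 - 43441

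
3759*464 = 1744176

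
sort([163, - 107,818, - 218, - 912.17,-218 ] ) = [ - 912.17, - 218, - 218, - 107, 163, 818] 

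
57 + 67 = 124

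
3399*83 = 282117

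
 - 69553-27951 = -97504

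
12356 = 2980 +9376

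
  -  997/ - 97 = 997/97 = 10.28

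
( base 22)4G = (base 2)1101000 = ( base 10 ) 104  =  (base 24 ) 48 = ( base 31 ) 3b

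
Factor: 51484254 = 2^1*3^1 * 911^1*9419^1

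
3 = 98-95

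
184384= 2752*67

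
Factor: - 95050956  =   - 2^2*3^1*7^1*11^1*13^1*41^1*193^1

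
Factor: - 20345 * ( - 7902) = 160766190 = 2^1*3^2*5^1*13^1*313^1*439^1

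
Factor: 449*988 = 443612 = 2^2*13^1*19^1*449^1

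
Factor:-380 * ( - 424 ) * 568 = 2^8*5^1*19^1*53^1 * 71^1 = 91516160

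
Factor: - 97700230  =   - 2^1*5^1*863^1*11321^1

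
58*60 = 3480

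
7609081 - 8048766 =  - 439685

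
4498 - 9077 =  - 4579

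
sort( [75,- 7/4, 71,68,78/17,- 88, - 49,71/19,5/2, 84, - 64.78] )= [- 88,- 64.78, - 49,-7/4,5/2,  71/19,78/17, 68,71,75, 84]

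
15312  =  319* 48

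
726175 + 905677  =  1631852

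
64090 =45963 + 18127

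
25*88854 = 2221350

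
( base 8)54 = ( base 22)20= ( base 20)24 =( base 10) 44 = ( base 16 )2C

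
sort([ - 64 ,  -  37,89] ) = [ - 64, - 37, 89 ] 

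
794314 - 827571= - 33257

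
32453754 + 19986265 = 52440019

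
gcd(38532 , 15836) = 4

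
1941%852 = 237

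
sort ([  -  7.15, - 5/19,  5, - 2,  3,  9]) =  [ - 7.15, - 2,  -  5/19,3, 5,9] 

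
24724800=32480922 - 7756122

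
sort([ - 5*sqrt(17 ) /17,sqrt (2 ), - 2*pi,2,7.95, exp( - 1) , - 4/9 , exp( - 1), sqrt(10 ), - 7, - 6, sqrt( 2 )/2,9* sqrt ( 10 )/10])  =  [-7, - 2*pi , - 6, - 5*sqrt(  17 )/17, -4/9, exp( - 1) , exp ( - 1 ), sqrt(2)/2,sqrt( 2),2,9*sqrt( 10)/10,sqrt( 10 ),7.95]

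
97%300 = 97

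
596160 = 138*4320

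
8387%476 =295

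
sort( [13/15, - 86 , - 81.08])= [ - 86, - 81.08,13/15]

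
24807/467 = 24807/467 = 53.12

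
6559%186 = 49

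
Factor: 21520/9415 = 2^4*7^ (  -  1) = 16/7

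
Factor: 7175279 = 7175279^1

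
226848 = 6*37808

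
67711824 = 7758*8728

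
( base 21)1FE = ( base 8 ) 1402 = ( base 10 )770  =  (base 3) 1001112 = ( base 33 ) nb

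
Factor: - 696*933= -2^3*3^2 * 29^1*311^1 =- 649368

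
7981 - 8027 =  - 46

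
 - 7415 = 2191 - 9606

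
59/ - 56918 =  - 59/56918 = -0.00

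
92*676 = 62192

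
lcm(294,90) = 4410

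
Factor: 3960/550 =2^2*3^2*5^( - 1) = 36/5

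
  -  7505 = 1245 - 8750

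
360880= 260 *1388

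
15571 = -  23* ( - 677) 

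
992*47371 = 46992032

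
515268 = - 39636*(  -  13)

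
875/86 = 10 +15/86 = 10.17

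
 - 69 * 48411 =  - 3340359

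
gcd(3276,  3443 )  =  1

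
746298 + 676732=1423030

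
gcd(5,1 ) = 1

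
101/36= 101/36 = 2.81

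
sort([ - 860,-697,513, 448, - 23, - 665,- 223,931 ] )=[ - 860, - 697,  -  665, - 223, - 23,  448, 513, 931] 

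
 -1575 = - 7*225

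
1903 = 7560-5657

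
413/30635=413/30635 = 0.01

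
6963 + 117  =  7080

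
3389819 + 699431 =4089250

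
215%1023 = 215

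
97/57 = 1 + 40/57 = 1.70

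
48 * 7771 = 373008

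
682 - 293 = 389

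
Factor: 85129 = 11^1*71^1*109^1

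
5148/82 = 2574/41 = 62.78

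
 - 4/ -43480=1/10870 = 0.00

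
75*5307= 398025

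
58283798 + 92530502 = 150814300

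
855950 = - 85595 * ( - 10)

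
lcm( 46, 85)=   3910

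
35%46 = 35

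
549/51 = 10 + 13/17 = 10.76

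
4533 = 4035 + 498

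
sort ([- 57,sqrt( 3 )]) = [-57, sqrt(3)]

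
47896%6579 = 1843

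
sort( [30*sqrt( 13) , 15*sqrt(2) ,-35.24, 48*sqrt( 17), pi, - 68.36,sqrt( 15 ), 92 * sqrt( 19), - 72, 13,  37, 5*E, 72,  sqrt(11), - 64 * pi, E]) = [-64*pi,-72, - 68.36,-35.24,  E, pi,sqrt(11),sqrt( 15),13,  5*E, 15*sqrt( 2), 37, 72, 30 * sqrt( 13 ), 48*sqrt (17 ), 92*sqrt( 19)]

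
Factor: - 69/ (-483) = 7^( - 1)  =  1/7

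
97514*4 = 390056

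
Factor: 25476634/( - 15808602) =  - 3^( - 1)*149^( - 1 )*941^1 * 13537^1 * 17683^( - 1)= - 12738317/7904301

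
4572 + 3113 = 7685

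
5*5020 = 25100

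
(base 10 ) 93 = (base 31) 30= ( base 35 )2n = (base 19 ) 4H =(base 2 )1011101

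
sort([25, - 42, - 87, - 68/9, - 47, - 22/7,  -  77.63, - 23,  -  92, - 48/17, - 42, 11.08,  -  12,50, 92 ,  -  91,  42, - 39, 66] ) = [ - 92,- 91,-87 , - 77.63, - 47, - 42, - 42, -39, - 23, - 12 , - 68/9, - 22/7, -48/17,11.08, 25,42 , 50, 66,92]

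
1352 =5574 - 4222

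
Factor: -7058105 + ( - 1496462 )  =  -8554567 = - 7^2*174583^1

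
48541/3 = 48541/3= 16180.33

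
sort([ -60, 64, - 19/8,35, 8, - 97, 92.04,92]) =[ - 97,  -  60, - 19/8, 8,35, 64, 92, 92.04 ]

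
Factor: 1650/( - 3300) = -2^( - 1 ) = -1/2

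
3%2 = 1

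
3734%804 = 518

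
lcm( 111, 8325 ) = 8325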